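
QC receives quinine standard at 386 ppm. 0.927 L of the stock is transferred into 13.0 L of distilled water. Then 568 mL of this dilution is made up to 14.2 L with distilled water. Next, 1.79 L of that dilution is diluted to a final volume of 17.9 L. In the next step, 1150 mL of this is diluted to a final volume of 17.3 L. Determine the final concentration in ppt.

6830 ppt

Overall dilution factor = 15.02 × 25 × 10 × 15.04 = 5.65 × 10⁴.
386 ppm / 5.65 × 10⁴ = 6.83 × 10⁻³ ppm = 6830 ppt.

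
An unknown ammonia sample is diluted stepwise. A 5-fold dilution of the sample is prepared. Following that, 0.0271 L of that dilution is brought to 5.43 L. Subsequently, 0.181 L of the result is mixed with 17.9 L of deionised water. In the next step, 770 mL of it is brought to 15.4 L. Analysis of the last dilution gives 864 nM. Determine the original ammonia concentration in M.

Overall dilution factor = 5 × 200.4 × 99.90 × 20 = 2.00 × 10⁶.
Original = 864 nM × 2.00 × 10⁶ = 1.73 × 10⁹ nM = 1.73 M.

1.73 M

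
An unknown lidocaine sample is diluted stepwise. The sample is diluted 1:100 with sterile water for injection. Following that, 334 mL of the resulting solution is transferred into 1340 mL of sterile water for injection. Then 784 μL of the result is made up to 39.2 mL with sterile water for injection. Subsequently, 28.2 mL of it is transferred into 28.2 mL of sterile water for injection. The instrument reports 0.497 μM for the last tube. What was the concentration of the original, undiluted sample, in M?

0.0249 M

Overall dilution factor = 100 × 5.012 × 50 × 2 = 5.01 × 10⁴.
Original = 0.497 μM × 5.01 × 10⁴ = 2.49 × 10⁴ μM = 0.0249 M.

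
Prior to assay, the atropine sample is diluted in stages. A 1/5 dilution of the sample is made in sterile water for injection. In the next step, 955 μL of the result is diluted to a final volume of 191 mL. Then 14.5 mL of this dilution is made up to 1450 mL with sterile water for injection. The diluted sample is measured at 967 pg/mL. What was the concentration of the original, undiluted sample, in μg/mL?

Overall dilution factor = 5 × 200 × 100 = 1.00 × 10⁵.
Original = 967 pg/mL × 1.00 × 10⁵ = 9.67 × 10⁷ pg/mL = 96.7 μg/mL.

96.7 μg/mL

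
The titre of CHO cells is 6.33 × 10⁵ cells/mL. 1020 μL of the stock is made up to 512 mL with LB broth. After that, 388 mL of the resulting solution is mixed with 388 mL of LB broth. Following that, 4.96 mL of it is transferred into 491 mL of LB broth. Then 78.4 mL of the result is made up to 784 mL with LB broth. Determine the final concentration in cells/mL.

0.631 cells/mL

Overall dilution factor = 502.0 × 2 × 99.99 × 10 = 1.00 × 10⁶.
6.33 × 10⁵ cells/mL / 1.00 × 10⁶ = 0.631 cells/mL.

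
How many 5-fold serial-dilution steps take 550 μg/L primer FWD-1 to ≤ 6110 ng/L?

3

Need 5ⁿ ≥ 90.0, so n ≥ log(90.0)/log(5) = 2.80.
Minimum whole steps: n = 3.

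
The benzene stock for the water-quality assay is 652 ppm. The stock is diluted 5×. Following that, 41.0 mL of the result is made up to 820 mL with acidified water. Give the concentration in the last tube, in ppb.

Overall dilution factor = 5 × 20 = 100.
652 ppm / 100 = 6.52 ppm = 6520 ppb.

6520 ppb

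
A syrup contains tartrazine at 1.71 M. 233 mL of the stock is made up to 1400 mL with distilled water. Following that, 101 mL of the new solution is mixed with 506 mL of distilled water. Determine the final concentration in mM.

Overall dilution factor = 6.009 × 6.010 = 36.1.
1.71 M / 36.1 = 0.0474 M = 47.4 mM.

47.4 mM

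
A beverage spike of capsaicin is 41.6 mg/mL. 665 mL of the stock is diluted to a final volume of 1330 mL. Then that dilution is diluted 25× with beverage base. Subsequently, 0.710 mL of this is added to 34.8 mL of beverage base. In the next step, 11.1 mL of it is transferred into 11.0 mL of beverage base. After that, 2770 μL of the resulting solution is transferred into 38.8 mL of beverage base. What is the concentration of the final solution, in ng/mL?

557 ng/mL

Overall dilution factor = 2 × 25 × 50.01 × 1.991 × 15.01 = 7.47 × 10⁴.
41.6 mg/mL / 7.47 × 10⁴ = 5.57 × 10⁻⁴ mg/mL = 557 ng/mL.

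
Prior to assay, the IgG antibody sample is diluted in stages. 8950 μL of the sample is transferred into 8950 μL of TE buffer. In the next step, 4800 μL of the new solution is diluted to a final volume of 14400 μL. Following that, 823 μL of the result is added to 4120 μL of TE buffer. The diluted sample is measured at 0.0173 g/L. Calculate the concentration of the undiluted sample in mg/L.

Overall dilution factor = 2 × 3 × 6.006 = 36.0.
Original = 0.0173 g/L × 36.0 = 0.623 g/L = 623 mg/L.

623 mg/L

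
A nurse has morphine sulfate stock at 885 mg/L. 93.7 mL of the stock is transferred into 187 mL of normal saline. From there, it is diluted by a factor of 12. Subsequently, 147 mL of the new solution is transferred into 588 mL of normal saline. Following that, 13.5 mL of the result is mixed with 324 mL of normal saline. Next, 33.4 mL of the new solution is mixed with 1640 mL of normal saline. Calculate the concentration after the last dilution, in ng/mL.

Overall dilution factor = 2.996 × 12 × 5 × 25 × 50.10 = 2.25 × 10⁵.
885 mg/L / 2.25 × 10⁵ = 3.93 × 10⁻³ mg/L = 3.93 ng/mL.

3.93 ng/mL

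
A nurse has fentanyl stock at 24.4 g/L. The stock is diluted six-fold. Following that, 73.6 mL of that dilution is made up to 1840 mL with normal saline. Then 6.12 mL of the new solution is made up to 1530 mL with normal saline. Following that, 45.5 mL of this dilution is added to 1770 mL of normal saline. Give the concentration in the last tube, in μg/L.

Overall dilution factor = 6 × 25 × 250 × 39.90 = 1.50 × 10⁶.
24.4 g/L / 1.50 × 10⁶ = 1.63 × 10⁻⁵ g/L = 16.3 μg/L.

16.3 μg/L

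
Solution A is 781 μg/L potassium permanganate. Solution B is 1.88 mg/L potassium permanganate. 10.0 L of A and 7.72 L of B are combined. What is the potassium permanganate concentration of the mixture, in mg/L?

C_B = 1.88 mg/L = 1880 μg/L.
C_mix = (C_A·V_A + C_B·V_B)/(V_A + V_B) = (781×10.0 + 1880×7.72) / 17.72 = 1260 μg/L = 1.26 mg/L.

1.26 mg/L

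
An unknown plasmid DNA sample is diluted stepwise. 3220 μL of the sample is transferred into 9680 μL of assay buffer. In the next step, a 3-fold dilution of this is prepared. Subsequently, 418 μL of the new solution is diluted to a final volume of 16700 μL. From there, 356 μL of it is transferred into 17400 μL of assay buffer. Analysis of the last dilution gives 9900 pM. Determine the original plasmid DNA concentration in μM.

237 μM

Overall dilution factor = 4.006 × 3 × 39.95 × 49.88 = 2.39 × 10⁴.
Original = 9900 pM × 2.39 × 10⁴ = 2.37 × 10⁸ pM = 237 μM.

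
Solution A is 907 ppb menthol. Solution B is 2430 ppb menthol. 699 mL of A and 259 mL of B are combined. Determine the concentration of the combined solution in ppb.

1320 ppb

C_mix = (C_A·V_A + C_B·V_B)/(V_A + V_B) = (907×699 + 2430×259) / 958.0 = 1319 ppb.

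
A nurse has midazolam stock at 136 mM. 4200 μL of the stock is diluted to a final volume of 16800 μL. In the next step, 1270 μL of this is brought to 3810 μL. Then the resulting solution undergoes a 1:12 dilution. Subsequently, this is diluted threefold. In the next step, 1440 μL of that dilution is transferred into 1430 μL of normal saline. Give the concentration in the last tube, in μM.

Overall dilution factor = 4 × 3 × 12 × 3 × 1.993 = 861.
136 mM / 861 = 0.158 mM = 158 μM.

158 μM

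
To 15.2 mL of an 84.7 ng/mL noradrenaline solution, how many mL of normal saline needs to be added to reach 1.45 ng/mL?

873 mL

V₂ = C₁V₁/C₂ = 84.7 × 15.2 / 1.45 = 888 mL.
Diluent to add = V₂ − V₁ = 888 − 15.2 = 873 mL.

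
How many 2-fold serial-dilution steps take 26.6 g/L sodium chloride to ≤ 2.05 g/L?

Need 2ⁿ ≥ 13.0, so n ≥ log(13.0)/log(2) = 3.70.
Minimum whole steps: n = 4.

4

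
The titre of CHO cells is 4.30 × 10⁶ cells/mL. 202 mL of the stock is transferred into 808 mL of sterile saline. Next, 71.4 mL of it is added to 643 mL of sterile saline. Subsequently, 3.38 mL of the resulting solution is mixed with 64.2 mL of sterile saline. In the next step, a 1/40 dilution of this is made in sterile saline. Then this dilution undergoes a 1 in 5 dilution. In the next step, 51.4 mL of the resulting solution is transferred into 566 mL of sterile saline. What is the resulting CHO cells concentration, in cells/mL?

1.79 cells/mL

Overall dilution factor = 5 × 10.01 × 19.99 × 40 × 5 × 12.01 = 2.40 × 10⁶.
4.30 × 10⁶ cells/mL / 2.40 × 10⁶ = 1.79 cells/mL.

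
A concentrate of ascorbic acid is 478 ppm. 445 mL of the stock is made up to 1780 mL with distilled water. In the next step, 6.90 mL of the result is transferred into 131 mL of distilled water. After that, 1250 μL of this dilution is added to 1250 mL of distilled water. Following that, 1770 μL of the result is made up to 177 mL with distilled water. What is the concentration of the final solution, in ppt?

59.7 ppt

Overall dilution factor = 4 × 19.99 × 1001 × 100 = 8.00 × 10⁶.
478 ppm / 8.00 × 10⁶ = 5.97 × 10⁻⁵ ppm = 59.7 ppt.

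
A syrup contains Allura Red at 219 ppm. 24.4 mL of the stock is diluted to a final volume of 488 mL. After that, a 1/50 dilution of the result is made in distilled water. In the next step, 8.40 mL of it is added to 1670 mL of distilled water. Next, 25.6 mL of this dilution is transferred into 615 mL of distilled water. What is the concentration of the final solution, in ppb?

Overall dilution factor = 20 × 50 × 199.8 × 25.02 = 5.00 × 10⁶.
219 ppm / 5.00 × 10⁶ = 4.38 × 10⁻⁵ ppm = 0.0438 ppb.

0.0438 ppb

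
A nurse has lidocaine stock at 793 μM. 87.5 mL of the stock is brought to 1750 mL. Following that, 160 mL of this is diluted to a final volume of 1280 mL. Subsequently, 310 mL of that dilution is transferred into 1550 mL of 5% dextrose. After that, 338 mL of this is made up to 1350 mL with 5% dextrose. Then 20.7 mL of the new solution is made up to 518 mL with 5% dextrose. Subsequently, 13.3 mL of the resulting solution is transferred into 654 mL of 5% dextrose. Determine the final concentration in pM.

Overall dilution factor = 20 × 8 × 6 × 3.994 × 25.02 × 50.17 = 4.81 × 10⁶.
793 μM / 4.81 × 10⁶ = 1.65 × 10⁻⁴ μM = 165 pM.

165 pM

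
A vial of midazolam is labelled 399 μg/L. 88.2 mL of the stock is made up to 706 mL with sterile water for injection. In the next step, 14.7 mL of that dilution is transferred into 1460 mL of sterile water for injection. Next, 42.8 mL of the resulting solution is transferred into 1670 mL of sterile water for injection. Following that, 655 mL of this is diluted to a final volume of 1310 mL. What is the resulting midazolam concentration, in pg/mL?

6.21 pg/mL

Overall dilution factor = 8.005 × 100.3 × 40.02 × 2 = 6.43 × 10⁴.
399 μg/L / 6.43 × 10⁴ = 6.21 × 10⁻³ μg/L = 6.21 pg/mL.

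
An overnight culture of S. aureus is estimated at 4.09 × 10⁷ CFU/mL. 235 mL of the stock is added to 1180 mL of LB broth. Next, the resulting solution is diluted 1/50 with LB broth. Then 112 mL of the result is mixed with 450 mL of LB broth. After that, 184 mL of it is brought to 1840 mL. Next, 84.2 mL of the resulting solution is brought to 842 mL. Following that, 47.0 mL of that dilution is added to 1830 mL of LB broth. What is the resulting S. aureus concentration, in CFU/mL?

Overall dilution factor = 6.021 × 50 × 5.018 × 10 × 10 × 39.94 = 6.03 × 10⁶.
4.09 × 10⁷ CFU/mL / 6.03 × 10⁶ = 6.78 CFU/mL.

6.78 CFU/mL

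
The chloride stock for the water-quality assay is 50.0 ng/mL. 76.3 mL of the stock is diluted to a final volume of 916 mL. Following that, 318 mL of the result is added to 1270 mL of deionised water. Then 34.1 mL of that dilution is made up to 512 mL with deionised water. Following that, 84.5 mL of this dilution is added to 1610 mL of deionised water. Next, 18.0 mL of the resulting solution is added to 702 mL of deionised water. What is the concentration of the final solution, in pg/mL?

0.0692 pg/mL

Overall dilution factor = 12.01 × 4.994 × 15.01 × 20.05 × 40 = 7.22 × 10⁵.
50.0 ng/mL / 7.22 × 10⁵ = 6.92 × 10⁻⁵ ng/mL = 0.0692 pg/mL.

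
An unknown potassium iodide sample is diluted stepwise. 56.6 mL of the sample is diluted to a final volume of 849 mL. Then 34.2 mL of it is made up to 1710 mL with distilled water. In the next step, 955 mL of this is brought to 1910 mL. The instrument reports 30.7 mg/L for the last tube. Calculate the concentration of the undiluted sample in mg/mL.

46.0 mg/mL

Overall dilution factor = 15 × 50 × 2 = 1500.
Original = 30.7 mg/L × 1500 = 4.60 × 10⁴ mg/L = 46.0 mg/mL.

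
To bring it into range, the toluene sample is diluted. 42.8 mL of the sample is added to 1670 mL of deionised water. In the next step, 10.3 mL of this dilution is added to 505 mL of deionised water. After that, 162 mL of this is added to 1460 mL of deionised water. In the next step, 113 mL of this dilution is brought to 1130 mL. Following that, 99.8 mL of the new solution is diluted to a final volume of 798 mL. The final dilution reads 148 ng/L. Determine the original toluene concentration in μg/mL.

Overall dilution factor = 40.02 × 50.03 × 10.01 × 10 × 7.996 = 1.60 × 10⁶.
Original = 148 ng/L × 1.60 × 10⁶ = 2.37 × 10⁸ ng/L = 237 μg/mL.

237 μg/mL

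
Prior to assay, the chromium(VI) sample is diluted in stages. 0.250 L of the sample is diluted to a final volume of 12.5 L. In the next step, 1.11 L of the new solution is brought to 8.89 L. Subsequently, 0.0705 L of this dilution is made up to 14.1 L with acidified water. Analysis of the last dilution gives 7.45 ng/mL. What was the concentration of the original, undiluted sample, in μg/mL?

Overall dilution factor = 50 × 8.009 × 200 = 8.01 × 10⁴.
Original = 7.45 ng/mL × 8.01 × 10⁴ = 5.97 × 10⁵ ng/mL = 597 μg/mL.

597 μg/mL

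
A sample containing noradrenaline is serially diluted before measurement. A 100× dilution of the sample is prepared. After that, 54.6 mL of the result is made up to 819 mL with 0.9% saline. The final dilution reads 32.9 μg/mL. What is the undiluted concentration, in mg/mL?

49.4 mg/mL

Overall dilution factor = 100 × 15 = 1500.
Original = 32.9 μg/mL × 1500 = 4.93 × 10⁴ μg/mL = 49.4 mg/mL.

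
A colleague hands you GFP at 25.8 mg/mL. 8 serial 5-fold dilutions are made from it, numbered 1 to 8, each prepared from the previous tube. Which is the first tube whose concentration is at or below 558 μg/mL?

Tube n has concentration 25.8 mg/mL / 5ⁿ.
Need 5ⁿ ≥ 25.8 mg/mL / 558 μg/mL = 46.2, so n ≥ 2.38.
First such tube: n = 3.

tube 3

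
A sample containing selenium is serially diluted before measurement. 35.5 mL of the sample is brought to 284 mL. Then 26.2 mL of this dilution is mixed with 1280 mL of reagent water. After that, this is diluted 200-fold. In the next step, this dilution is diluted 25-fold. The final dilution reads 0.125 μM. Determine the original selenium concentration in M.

0.249 M

Overall dilution factor = 8 × 49.85 × 200 × 25 = 1.99 × 10⁶.
Original = 0.125 μM × 1.99 × 10⁶ = 2.49 × 10⁵ μM = 0.249 M.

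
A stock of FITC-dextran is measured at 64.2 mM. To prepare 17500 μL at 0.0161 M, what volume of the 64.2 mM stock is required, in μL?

4390 μL

0.0161 M = 16.1 mM.
V₁ = C₂V₂/C₁ = 16.1 × 17500 / 64.2 = 4389 μL.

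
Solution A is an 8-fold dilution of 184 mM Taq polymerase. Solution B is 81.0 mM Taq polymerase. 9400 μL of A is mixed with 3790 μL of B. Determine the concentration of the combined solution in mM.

C_A = 184 mM / 8 = 23.0 mM.
C_mix = (C_A·V_A + C_B·V_B)/(V_A + V_B) = (23.0×9400 + 81.0×3790) / 13190 = 39.7 mM.

39.7 mM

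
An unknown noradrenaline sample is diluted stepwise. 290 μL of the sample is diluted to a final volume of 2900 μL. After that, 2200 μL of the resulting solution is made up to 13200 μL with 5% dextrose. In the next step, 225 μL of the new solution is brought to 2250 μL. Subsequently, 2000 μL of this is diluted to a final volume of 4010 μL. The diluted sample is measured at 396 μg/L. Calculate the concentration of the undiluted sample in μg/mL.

Overall dilution factor = 10 × 6 × 10 × 2.005 = 1203.
Original = 396 μg/L × 1203 = 4.76 × 10⁵ μg/L = 476 μg/mL.

476 μg/mL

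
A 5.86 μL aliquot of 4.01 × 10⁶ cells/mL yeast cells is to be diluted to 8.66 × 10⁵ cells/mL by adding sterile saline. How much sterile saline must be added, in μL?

V₂ = C₁V₁/C₂ = 4.01 × 10⁶ × 5.86 / 8.66 × 10⁵ = 27.1 μL.
Diluent to add = V₂ − V₁ = 27.1 − 5.86 = 21.3 μL.

21.3 μL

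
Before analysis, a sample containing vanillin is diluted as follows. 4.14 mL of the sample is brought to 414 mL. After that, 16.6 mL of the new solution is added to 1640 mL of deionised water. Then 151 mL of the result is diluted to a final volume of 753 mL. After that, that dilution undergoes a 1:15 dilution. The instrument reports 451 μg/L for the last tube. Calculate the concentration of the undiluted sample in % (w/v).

33.7 % (w/v)

Overall dilution factor = 100 × 99.80 × 4.987 × 15 = 7.46 × 10⁵.
Original = 451 μg/L × 7.46 × 10⁵ = 3.37 × 10⁸ μg/L = 33.7 % (w/v).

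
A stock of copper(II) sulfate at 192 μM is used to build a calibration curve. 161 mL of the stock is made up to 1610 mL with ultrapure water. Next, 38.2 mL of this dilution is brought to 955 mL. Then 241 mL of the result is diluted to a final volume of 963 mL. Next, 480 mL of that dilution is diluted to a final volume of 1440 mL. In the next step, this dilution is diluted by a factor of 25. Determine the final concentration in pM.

2560 pM

Overall dilution factor = 10 × 25 × 3.996 × 3 × 25 = 7.49 × 10⁴.
192 μM / 7.49 × 10⁴ = 2.56 × 10⁻³ μM = 2560 pM.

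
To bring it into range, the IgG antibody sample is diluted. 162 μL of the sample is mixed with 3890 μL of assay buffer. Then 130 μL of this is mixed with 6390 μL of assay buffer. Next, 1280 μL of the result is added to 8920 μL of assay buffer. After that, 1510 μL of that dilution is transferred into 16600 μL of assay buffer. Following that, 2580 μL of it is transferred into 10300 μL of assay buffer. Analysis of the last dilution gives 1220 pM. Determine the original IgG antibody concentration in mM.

0.730 mM

Overall dilution factor = 25.01 × 50.15 × 7.969 × 11.99 × 4.992 = 5.99 × 10⁵.
Original = 1220 pM × 5.99 × 10⁵ = 7.30 × 10⁸ pM = 0.730 mM.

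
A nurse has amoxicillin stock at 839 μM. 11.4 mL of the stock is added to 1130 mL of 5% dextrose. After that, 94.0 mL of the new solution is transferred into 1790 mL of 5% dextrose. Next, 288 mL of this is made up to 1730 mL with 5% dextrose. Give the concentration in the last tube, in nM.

Overall dilution factor = 100.1 × 20.04 × 6.007 = 1.21 × 10⁴.
839 μM / 1.21 × 10⁴ = 0.0696 μM = 69.6 nM.

69.6 nM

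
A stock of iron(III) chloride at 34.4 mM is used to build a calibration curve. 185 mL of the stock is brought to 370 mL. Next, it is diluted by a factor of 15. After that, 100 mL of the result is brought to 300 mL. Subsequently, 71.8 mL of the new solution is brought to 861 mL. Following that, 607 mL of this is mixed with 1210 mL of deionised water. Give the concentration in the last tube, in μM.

Overall dilution factor = 2 × 15 × 3 × 11.99 × 2.993 = 3231.
34.4 mM / 3231 = 0.0106 mM = 10.6 μM.

10.6 μM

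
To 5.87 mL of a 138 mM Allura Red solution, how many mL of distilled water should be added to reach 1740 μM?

460 mL

1740 μM = 1.74 mM.
V₂ = C₁V₁/C₂ = 138 × 5.87 / 1.74 = 466 mL.
Diluent to add = V₂ − V₁ = 466 − 5.87 = 460 mL.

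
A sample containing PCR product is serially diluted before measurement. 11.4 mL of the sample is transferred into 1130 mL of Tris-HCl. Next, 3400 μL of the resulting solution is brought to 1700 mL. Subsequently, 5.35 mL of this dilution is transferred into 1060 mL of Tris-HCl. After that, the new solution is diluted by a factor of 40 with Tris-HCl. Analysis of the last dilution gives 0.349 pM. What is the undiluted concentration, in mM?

0.139 mM

Overall dilution factor = 100.1 × 500 × 199.1 × 40 = 3.99 × 10⁸.
Original = 0.349 pM × 3.99 × 10⁸ = 1.39 × 10⁸ pM = 0.139 mM.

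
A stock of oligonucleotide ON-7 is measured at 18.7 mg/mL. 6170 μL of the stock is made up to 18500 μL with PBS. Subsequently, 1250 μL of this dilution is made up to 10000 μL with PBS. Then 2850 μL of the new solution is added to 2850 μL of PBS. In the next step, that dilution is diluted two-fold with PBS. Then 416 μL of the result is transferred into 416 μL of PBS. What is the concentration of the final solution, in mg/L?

97.4 mg/L

Overall dilution factor = 2.998 × 8 × 2 × 2 × 2 = 192.
18.7 mg/mL / 192 = 0.0974 mg/mL = 97.4 mg/L.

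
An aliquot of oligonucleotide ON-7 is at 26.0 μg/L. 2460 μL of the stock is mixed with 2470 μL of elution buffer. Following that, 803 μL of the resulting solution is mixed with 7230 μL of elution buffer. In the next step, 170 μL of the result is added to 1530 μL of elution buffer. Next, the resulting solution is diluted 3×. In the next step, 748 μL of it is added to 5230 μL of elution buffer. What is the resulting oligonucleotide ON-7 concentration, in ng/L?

Overall dilution factor = 2.004 × 10.00 × 10 × 3 × 7.992 = 4807.
26.0 μg/L / 4807 = 5.41 × 10⁻³ μg/L = 5.41 ng/L.

5.41 ng/L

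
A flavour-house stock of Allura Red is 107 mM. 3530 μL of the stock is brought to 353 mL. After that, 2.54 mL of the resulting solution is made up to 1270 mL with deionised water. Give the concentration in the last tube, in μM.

2.14 μM

Overall dilution factor = 100 × 500 = 5.00 × 10⁴.
107 mM / 5.00 × 10⁴ = 2.14 × 10⁻³ mM = 2.14 μM.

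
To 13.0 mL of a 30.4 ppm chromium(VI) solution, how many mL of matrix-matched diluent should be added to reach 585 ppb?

663 mL

585 ppb = 0.585 ppm.
V₂ = C₁V₁/C₂ = 30.4 × 13.0 / 0.585 = 676 mL.
Diluent to add = V₂ − V₁ = 676 − 13.0 = 663 mL.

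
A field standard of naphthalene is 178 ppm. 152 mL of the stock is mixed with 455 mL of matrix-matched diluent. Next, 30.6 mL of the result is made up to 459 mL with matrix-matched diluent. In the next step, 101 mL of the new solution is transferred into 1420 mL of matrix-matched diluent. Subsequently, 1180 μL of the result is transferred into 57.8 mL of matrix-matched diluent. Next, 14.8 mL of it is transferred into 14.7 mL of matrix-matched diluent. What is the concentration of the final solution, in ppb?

1.98 ppb

Overall dilution factor = 3.993 × 15 × 15.06 × 49.98 × 1.993 = 8.99 × 10⁴.
178 ppm / 8.99 × 10⁴ = 1.98 × 10⁻³ ppm = 1.98 ppb.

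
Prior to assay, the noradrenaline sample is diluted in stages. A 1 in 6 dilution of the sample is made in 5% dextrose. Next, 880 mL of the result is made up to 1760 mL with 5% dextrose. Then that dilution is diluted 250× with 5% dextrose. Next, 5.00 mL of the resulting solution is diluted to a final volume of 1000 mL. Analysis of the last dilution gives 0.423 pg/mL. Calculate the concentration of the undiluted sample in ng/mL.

Overall dilution factor = 6 × 2 × 250 × 200 = 6.00 × 10⁵.
Original = 0.423 pg/mL × 6.00 × 10⁵ = 2.54 × 10⁵ pg/mL = 254 ng/mL.

254 ng/mL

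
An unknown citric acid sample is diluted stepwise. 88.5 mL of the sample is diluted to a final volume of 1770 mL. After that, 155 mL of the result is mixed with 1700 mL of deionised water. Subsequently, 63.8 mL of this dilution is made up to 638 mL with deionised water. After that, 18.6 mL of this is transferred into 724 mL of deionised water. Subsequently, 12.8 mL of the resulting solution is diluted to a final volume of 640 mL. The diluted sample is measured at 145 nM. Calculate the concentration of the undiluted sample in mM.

693 mM

Overall dilution factor = 20 × 11.97 × 10 × 39.92 × 50 = 4.78 × 10⁶.
Original = 145 nM × 4.78 × 10⁶ = 6.93 × 10⁸ nM = 693 mM.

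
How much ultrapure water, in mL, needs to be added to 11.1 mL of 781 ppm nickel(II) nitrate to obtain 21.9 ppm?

385 mL

V₂ = C₁V₁/C₂ = 781 × 11.1 / 21.9 = 396 mL.
Diluent to add = V₂ − V₁ = 396 − 11.1 = 385 mL.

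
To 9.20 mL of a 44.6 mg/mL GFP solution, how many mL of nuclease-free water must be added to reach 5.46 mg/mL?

V₂ = C₁V₁/C₂ = 44.6 × 9.20 / 5.46 = 75.2 mL.
Diluent to add = V₂ − V₁ = 75.2 − 9.20 = 66.0 mL.

66.0 mL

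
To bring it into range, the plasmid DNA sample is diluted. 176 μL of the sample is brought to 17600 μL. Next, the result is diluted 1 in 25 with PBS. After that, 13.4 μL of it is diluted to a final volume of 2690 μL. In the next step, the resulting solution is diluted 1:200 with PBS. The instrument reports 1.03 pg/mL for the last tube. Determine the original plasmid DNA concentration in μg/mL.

103 μg/mL

Overall dilution factor = 100 × 25 × 200.7 × 200 = 1.00 × 10⁸.
Original = 1.03 pg/mL × 1.00 × 10⁸ = 1.03 × 10⁸ pg/mL = 103 μg/mL.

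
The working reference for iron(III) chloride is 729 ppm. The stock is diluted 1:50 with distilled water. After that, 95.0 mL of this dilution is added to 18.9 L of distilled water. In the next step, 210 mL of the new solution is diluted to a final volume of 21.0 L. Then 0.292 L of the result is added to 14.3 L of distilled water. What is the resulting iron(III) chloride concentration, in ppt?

Overall dilution factor = 50 × 199.9 × 100 × 49.97 = 5.00 × 10⁷.
729 ppm / 5.00 × 10⁷ = 1.46 × 10⁻⁵ ppm = 14.6 ppt.

14.6 ppt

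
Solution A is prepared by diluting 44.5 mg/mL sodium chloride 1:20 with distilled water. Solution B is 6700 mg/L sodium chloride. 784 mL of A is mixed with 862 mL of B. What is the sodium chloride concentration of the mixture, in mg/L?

4570 mg/L

C_A = 44.5 mg/mL / 20 = 2.23 mg/mL.
C_B = 6700 mg/L = 6.70 mg/mL.
C_mix = (C_A·V_A + C_B·V_B)/(V_A + V_B) = (2.23×784 + 6.70×862) / 1646 = 4.57 mg/mL = 4570 mg/L.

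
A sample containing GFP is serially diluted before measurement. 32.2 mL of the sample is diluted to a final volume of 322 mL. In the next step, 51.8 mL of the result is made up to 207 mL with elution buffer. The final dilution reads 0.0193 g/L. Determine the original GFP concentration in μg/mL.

Overall dilution factor = 10 × 3.996 = 40.0.
Original = 0.0193 g/L × 40.0 = 0.771 g/L = 771 μg/mL.

771 μg/mL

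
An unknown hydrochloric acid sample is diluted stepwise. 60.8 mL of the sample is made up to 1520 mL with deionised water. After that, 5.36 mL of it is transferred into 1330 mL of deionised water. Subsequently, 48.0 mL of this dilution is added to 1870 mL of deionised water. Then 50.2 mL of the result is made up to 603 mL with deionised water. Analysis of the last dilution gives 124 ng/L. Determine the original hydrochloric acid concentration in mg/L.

Overall dilution factor = 25 × 249.1 × 39.96 × 12.01 = 2.99 × 10⁶.
Original = 124 ng/L × 2.99 × 10⁶ = 3.71 × 10⁸ ng/L = 371 mg/L.

371 mg/L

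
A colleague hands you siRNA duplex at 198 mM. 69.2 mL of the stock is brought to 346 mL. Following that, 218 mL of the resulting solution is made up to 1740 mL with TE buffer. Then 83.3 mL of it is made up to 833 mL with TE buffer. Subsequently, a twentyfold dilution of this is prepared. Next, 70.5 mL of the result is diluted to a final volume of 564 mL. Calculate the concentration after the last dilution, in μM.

Overall dilution factor = 5 × 7.982 × 10 × 20 × 8 = 6.39 × 10⁴.
198 mM / 6.39 × 10⁴ = 3.10 × 10⁻³ mM = 3.10 μM.

3.10 μM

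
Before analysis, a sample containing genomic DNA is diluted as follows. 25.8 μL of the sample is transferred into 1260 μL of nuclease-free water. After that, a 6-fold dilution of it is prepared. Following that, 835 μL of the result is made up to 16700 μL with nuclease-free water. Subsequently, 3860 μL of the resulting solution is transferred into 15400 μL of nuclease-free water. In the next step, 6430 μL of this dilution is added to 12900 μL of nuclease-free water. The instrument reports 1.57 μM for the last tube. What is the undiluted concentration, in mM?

Overall dilution factor = 49.84 × 6 × 20 × 4.990 × 3.006 = 8.97 × 10⁴.
Original = 1.57 μM × 8.97 × 10⁴ = 1.41 × 10⁵ μM = 141 mM.

141 mM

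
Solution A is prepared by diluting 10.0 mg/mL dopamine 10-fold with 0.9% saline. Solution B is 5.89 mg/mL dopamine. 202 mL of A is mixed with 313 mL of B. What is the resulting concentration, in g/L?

C_A = 10.0 mg/mL / 10 = 1.00 mg/mL.
C_mix = (C_A·V_A + C_B·V_B)/(V_A + V_B) = (1.00×202 + 5.89×313) / 515.0 = 3.97 mg/mL = 3.97 g/L.

3.97 g/L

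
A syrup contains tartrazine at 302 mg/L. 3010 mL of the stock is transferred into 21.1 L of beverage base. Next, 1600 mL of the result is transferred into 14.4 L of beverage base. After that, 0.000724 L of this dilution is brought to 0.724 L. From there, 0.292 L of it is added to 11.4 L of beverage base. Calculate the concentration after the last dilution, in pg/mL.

94.2 pg/mL

Overall dilution factor = 8.010 × 10 × 1000 × 40.04 = 3.21 × 10⁶.
302 mg/L / 3.21 × 10⁶ = 9.42 × 10⁻⁵ mg/L = 94.2 pg/mL.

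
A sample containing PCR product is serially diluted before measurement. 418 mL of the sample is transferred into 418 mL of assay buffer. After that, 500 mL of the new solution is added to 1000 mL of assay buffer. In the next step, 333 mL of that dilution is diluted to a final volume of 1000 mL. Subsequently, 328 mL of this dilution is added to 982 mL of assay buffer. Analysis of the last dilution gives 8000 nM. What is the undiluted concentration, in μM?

Overall dilution factor = 2 × 3 × 3.003 × 3.994 = 72.0.
Original = 8000 nM × 72.0 = 5.76 × 10⁵ nM = 576 μM.

576 μM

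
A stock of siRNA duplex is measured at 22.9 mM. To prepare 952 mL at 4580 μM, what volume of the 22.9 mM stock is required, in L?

4580 μM = 4.58 mM.
V₁ = C₂V₂/C₁ = 4.58 × 952 / 22.9 = 190 mL = 0.190 L.

0.190 L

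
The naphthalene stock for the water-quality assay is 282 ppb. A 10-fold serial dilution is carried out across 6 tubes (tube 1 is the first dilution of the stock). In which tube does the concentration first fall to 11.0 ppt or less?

Tube n has concentration 282 ppb / 10ⁿ.
Need 10ⁿ ≥ 282 ppb / 11.0 ppt = 2.56 × 10⁴, so n ≥ 4.41.
First such tube: n = 5.

tube 5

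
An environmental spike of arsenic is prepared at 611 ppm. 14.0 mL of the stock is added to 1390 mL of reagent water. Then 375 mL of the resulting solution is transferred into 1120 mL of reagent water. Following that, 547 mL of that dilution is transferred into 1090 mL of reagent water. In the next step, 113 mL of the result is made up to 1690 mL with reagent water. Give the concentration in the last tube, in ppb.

34.1 ppb

Overall dilution factor = 100.3 × 3.987 × 2.993 × 14.96 = 1.79 × 10⁴.
611 ppm / 1.79 × 10⁴ = 0.0341 ppm = 34.1 ppb.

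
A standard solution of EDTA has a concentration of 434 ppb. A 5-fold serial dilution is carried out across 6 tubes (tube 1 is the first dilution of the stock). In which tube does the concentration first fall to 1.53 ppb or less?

tube 4

Tube n has concentration 434 ppb / 5ⁿ.
Need 5ⁿ ≥ 434 ppb / 1.53 ppb = 284, so n ≥ 3.51.
First such tube: n = 4.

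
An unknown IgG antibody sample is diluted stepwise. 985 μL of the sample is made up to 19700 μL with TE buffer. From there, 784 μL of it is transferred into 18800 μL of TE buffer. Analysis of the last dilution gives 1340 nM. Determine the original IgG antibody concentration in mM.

0.669 mM

Overall dilution factor = 20 × 24.98 = 500.
Original = 1340 nM × 500 = 6.69 × 10⁵ nM = 0.669 mM.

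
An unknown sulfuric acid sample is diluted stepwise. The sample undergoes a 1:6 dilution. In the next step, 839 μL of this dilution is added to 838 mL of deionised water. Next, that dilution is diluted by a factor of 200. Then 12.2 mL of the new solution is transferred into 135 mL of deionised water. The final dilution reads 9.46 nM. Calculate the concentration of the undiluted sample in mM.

137 mM

Overall dilution factor = 6 × 999.8 × 200 × 12.07 = 1.45 × 10⁷.
Original = 9.46 nM × 1.45 × 10⁷ = 1.37 × 10⁸ nM = 137 mM.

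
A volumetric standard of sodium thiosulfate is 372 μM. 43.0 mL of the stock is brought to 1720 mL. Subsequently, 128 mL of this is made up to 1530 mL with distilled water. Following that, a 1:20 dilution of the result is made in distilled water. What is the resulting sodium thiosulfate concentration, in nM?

38.9 nM

Overall dilution factor = 40 × 11.95 × 20 = 9562.
372 μM / 9562 = 0.0389 μM = 38.9 nM.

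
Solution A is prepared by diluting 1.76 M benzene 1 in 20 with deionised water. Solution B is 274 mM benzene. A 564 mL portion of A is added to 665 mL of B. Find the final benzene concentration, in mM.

C_A = 1.76 M / 20 = 0.0880 M.
C_B = 274 mM = 0.274 M.
C_mix = (C_A·V_A + C_B·V_B)/(V_A + V_B) = (0.0880×564 + 0.274×665) / 1229 = 0.189 M = 189 mM.

189 mM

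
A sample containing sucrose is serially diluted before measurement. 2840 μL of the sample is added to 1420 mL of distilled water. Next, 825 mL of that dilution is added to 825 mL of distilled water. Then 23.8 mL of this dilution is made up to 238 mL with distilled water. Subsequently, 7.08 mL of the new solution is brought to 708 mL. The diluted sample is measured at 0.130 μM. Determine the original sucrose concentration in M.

Overall dilution factor = 501 × 2 × 10 × 100 = 1.00 × 10⁶.
Original = 0.130 μM × 1.00 × 10⁶ = 1.30 × 10⁵ μM = 0.130 M.

0.130 M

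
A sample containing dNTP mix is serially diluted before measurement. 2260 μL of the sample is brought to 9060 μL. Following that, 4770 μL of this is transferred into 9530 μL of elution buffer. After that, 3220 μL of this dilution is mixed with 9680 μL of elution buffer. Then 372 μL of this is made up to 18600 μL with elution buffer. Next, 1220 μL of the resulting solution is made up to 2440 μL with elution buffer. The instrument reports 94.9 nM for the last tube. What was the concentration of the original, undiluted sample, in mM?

Overall dilution factor = 4.009 × 2.998 × 4.006 × 50 × 2 = 4815.
Original = 94.9 nM × 4815 = 4.57 × 10⁵ nM = 0.457 mM.

0.457 mM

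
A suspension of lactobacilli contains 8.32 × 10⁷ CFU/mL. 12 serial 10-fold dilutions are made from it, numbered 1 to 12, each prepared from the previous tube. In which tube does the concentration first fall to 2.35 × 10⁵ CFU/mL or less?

tube 3

Tube n has concentration 8.32 × 10⁷ CFU/mL / 10ⁿ.
Need 10ⁿ ≥ 8.32 × 10⁷ CFU/mL / 2.35 × 10⁵ CFU/mL = 354, so n ≥ 2.55.
First such tube: n = 3.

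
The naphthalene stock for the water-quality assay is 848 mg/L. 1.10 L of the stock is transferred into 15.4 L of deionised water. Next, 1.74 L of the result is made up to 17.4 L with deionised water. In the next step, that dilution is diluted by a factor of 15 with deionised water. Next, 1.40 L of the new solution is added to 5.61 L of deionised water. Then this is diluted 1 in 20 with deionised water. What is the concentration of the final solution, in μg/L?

Overall dilution factor = 15 × 10 × 15 × 5.007 × 20 = 2.25 × 10⁵.
848 mg/L / 2.25 × 10⁵ = 3.76 × 10⁻³ mg/L = 3.76 μg/L.

3.76 μg/L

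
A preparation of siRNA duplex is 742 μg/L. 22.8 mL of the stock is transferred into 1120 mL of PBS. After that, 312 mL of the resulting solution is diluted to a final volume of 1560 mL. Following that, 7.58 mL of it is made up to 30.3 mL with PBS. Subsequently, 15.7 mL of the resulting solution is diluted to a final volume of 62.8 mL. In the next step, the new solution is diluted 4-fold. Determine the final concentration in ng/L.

Overall dilution factor = 50.12 × 5 × 3.997 × 4 × 4 = 1.60 × 10⁴.
742 μg/L / 1.60 × 10⁴ = 0.0463 μg/L = 46.3 ng/L.

46.3 ng/L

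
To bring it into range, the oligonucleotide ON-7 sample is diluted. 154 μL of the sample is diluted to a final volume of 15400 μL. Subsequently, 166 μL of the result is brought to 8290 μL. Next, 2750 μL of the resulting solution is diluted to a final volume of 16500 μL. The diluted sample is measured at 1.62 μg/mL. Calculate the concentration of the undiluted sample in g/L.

48.5 g/L

Overall dilution factor = 100 × 49.94 × 6 = 3.00 × 10⁴.
Original = 1.62 μg/mL × 3.00 × 10⁴ = 4.85 × 10⁴ μg/mL = 48.5 g/L.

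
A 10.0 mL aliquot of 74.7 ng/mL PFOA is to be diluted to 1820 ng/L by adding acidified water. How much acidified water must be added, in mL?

1820 ng/L = 1.82 ng/mL.
V₂ = C₁V₁/C₂ = 74.7 × 10.0 / 1.82 = 410 mL.
Diluent to add = V₂ − V₁ = 410 − 10.0 = 400 mL.

400 mL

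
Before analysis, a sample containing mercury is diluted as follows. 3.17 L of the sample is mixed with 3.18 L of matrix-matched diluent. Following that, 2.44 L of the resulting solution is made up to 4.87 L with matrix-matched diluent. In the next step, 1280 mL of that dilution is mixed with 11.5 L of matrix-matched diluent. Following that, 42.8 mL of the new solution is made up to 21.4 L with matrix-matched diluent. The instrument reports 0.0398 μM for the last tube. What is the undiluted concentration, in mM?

0.794 mM

Overall dilution factor = 2.003 × 1.996 × 9.984 × 500 = 2.00 × 10⁴.
Original = 0.0398 μM × 2.00 × 10⁴ = 794 μM = 0.794 mM.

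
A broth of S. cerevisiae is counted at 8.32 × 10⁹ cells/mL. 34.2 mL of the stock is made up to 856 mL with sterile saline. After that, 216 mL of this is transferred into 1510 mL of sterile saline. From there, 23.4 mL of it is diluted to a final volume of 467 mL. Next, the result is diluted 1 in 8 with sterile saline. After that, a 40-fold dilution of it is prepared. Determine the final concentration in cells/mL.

Overall dilution factor = 25.03 × 7.991 × 19.96 × 8 × 40 = 1.28 × 10⁶.
8.32 × 10⁹ cells/mL / 1.28 × 10⁶ = 6510 cells/mL.

6510 cells/mL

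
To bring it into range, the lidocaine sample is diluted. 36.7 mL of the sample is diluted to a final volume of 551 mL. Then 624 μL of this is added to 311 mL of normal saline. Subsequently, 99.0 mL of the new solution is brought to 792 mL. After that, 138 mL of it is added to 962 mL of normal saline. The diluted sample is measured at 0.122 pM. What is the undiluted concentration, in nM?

Overall dilution factor = 15.01 × 499.4 × 8 × 7.971 = 4.78 × 10⁵.
Original = 0.122 pM × 4.78 × 10⁵ = 5.83 × 10⁴ pM = 58.3 nM.

58.3 nM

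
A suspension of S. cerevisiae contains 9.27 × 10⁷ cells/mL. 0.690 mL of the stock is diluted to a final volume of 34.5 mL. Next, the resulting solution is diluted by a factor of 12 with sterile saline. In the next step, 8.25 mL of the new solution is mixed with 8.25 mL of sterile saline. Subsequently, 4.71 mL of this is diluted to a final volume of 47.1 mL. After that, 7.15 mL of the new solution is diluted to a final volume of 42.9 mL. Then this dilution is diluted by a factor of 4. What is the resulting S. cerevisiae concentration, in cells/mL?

322 cells/mL

Overall dilution factor = 50 × 12 × 2 × 10 × 6 × 4 = 2.88 × 10⁵.
9.27 × 10⁷ cells/mL / 2.88 × 10⁵ = 322 cells/mL.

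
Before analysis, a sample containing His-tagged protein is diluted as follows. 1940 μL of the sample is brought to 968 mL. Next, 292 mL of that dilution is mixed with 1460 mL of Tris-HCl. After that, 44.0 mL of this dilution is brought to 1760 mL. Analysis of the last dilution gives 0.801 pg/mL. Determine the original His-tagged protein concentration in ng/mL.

Overall dilution factor = 499.0 × 6 × 40 = 1.20 × 10⁵.
Original = 0.801 pg/mL × 1.20 × 10⁵ = 9.59 × 10⁴ pg/mL = 95.9 ng/mL.

95.9 ng/mL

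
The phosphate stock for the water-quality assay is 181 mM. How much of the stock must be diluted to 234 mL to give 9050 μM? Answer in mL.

11.7 mL

9050 μM = 9.05 mM.
V₁ = C₂V₂/C₁ = 9.05 × 234 / 181 = 11.7 mL.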